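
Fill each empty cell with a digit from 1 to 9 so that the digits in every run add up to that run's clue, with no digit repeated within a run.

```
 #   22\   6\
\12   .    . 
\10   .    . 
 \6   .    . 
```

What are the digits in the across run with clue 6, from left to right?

5, 1

6 in 3 cells must be {1,2,3}.
The 12 across and the 6 down share only 3, so R1C2 = 3.
The 6 across and the 22 down share only 5, so R3C1 = 5.
R3C2 = 6 − 5 = 1 completes the 6 across.
R1C1 = 12 − 3 = 9 completes the 12 across.
R2C1 = 22 − 14 = 8 completes the 22 down.
R2C2 = 10 − 8 = 2 completes the 10 across.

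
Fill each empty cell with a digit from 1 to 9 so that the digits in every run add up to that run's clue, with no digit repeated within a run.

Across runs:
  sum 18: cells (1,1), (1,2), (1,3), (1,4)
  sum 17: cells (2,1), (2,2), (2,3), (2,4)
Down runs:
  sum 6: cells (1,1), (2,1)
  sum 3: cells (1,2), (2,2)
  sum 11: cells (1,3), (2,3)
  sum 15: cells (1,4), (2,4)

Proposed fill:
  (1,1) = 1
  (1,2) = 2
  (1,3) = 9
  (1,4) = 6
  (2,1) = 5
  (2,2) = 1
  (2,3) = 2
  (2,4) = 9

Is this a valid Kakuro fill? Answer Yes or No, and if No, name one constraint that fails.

Yes

Across: 1+2+9+6=18; 5+1+2+9=17. Down: 1+5=6; 2+1=3; 9+2=11; 6+9=15. No digit repeats within any run.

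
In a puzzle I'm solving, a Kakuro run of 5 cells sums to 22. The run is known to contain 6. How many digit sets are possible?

5 distinct digits from 1–9 sum between 15 and 35.
Keeping only sets containing 6.
Enumerating: {1,2,4,6,9}, {1,2,5,6,8}, {1,3,4,6,8}, {1,3,5,6,7}, {2,3,4,6,7}.

5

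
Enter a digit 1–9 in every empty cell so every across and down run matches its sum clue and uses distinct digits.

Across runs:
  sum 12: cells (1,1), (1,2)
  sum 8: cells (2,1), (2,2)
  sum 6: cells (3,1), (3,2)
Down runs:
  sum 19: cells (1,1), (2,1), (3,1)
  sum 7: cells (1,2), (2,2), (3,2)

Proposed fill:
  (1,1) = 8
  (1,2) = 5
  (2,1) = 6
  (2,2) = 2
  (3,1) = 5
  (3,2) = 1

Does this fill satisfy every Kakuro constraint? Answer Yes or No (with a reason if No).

No — the across run (1,1)–(1,2) sums to 13, not 12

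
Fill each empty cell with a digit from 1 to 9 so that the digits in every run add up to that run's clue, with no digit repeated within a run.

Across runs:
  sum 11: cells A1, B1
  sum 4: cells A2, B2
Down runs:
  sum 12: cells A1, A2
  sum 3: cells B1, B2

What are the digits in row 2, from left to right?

4 in 2 cells must be {1,3}; 3 in 2 cells must be {1,2}.
The 11 across and the 3 down share only 2, so B1 = 2.
The 4 across and the 12 down share only 3, so A2 = 3.
B2 = 4 − 3 = 1 completes the 4 across.
A1 = 11 − 2 = 9 completes the 11 across.

3 1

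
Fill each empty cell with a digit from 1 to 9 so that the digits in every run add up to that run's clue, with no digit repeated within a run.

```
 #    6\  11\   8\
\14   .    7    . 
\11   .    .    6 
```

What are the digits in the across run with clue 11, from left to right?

1, 4, 6

R1C3 = 8 − 6 = 2 completes the 8 down.
R2C2 = 11 − 7 = 4 completes the 11 down.
R1C1 = 14 − 9 = 5 completes the 14 across.
R2C1 = 11 − 10 = 1 completes the 11 across.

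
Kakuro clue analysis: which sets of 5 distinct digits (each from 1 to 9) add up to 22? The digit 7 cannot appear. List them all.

5 distinct digits from 1–9 sum between 15 and 35.
Dropping sets that contain 7.

{1,2,4,6,9}; {1,2,5,6,8}; {1,3,4,5,9}; {1,3,4,6,8}; {2,3,4,5,8}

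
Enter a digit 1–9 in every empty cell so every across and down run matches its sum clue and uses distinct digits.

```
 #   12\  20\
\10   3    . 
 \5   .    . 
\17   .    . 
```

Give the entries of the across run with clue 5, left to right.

17 in 2 cells must be {8,9}.
R1C2 = 10 − 3 = 7 completes the 10 across.
R2C2 = 4: the only remaining digit allowed by both the 5 across and the 20 down.
R3C1 = 8: the only remaining digit allowed by both the 17 across and the 12 down.
R3C2 = 17 − 8 = 9 completes the 17 across.
R2C1 = 5 − 4 = 1 completes the 5 across.

1 4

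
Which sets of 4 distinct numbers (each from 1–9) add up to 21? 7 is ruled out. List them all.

{1,3,8,9}; {1,5,6,9}; {2,4,6,9}; {2,5,6,8}; {3,4,5,9}; {3,4,6,8}

4 distinct digits from 1–9 sum between 10 and 30.
Dropping sets that contain 7.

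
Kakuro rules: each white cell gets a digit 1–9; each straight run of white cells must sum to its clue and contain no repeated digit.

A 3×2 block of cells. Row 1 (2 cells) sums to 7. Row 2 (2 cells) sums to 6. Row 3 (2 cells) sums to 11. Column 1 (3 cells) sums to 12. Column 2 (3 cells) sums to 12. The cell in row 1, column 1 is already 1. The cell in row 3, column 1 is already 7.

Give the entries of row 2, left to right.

(1,2) = 7 − 1 = 6 completes the 7 across.
(2,1) = 12 − 8 = 4 completes the 12 down.
(2,2) = 6 − 4 = 2 completes the 6 across.
(3,2) = 11 − 7 = 4 completes the 11 across.

4 2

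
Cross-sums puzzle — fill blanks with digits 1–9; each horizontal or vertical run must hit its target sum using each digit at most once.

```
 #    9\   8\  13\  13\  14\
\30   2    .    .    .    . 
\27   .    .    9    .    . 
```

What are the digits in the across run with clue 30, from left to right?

2 7 4 9 8

R1C3 = 13 − 9 = 4 completes the 13 down.
R2C1 = 9 − 2 = 7 completes the 9 down.
R1C2 = 7: the only remaining digit allowed by both the 30 across and the 8 down.
R2C2 = 8 − 7 = 1 completes the 8 down.
Nothing is forced directly, so branch on R2C5, whose candidates are 6 or 8. If R2C5 = 8: then R1C5 would have to be in {8,9} for the 30 across but in {6} for the 14 down — contradiction. So R2C5 = 6.
R1C5 = 14 − 6 = 8 completes the 14 down.
R2C4 = 27 − 23 = 4 completes the 27 across.
R1C4 = 30 − 21 = 9 completes the 30 across.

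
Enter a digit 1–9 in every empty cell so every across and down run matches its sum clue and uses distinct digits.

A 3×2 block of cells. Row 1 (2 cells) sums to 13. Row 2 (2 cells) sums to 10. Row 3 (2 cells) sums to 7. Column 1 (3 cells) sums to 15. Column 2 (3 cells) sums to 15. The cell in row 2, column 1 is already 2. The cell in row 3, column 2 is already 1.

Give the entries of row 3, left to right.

6 1

(2,2) = 10 − 2 = 8 completes the 10 across.
(3,1) = 7 − 1 = 6 completes the 7 across.
(1,1) = 15 − 8 = 7 completes the 15 down.
(1,2) = 13 − 7 = 6 completes the 13 across.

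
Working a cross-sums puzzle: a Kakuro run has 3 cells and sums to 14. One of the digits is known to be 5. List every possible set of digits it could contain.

{1,5,8}; {2,5,7}; {3,5,6}

3 distinct digits from 1–9 sum between 6 and 24.
Keeping only sets containing 5.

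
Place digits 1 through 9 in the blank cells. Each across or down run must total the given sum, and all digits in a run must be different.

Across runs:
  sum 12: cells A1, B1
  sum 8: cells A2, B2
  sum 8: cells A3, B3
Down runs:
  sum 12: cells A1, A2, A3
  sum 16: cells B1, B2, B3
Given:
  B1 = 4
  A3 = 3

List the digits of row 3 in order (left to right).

A1 = 12 − 4 = 8 completes the 12 across.
A2 = 12 − 11 = 1 completes the 12 down.
B2 = 8 − 1 = 7 completes the 8 across.
B3 = 8 − 3 = 5 completes the 8 across.

3, 5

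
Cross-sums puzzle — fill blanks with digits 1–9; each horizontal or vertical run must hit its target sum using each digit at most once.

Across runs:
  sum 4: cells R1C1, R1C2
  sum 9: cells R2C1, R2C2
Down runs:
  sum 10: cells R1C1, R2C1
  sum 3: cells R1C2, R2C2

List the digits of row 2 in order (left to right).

7 2

4 in 2 cells must be {1,3}; 3 in 2 cells must be {1,2}.
The 4 across and the 3 down share only 1, so R1C2 = 1.
R2C2 = 3 − 1 = 2 completes the 3 down.
R1C1 = 4 − 1 = 3 completes the 4 across.
R2C1 = 9 − 2 = 7 completes the 9 across.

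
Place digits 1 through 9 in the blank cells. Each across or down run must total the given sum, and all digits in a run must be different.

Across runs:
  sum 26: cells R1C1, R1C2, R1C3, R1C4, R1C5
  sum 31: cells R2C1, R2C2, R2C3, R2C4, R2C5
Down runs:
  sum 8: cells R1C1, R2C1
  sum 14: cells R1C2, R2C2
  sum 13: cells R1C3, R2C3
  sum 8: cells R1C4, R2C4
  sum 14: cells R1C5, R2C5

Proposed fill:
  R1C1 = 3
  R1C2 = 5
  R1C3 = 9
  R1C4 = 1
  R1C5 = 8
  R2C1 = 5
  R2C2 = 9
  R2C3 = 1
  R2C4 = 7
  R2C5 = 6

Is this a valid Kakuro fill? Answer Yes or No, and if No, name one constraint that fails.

No — the down run R1C3–R2C3 sums to 10, not 13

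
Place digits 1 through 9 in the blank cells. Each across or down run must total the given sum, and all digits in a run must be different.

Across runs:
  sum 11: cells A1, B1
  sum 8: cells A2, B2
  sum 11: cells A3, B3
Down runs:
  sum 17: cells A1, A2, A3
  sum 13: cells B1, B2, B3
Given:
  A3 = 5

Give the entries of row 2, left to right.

Given what's placed, A2 must be 3 to fit the 8 across and 17 down.
B2 = 8 − 3 = 5 completes the 8 across.
B3 = 11 − 5 = 6 completes the 11 across.
A1 = 17 − 8 = 9 completes the 17 down.
B1 = 11 − 9 = 2 completes the 11 across.

3 5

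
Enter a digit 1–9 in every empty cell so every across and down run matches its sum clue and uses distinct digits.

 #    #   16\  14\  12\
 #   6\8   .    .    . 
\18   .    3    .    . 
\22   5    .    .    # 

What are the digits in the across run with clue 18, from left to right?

R2C1 = 6 − 5 = 1 completes the 6 down.
Nothing is forced directly, so branch on R1C2, whose candidates are 4 or 5. If R1C2 = 5: then R1C4 would have to be in {1,2} for the 8 across but in {3,4,5,7,8,9} for the 12 down — contradiction. So R1C2 = 4.
Given what's placed, R1C4 must be 3 to fit the 8 across and 12 down.
R2C4 = 12 − 3 = 9 completes the 12 down.
R3C2 = 16 − 7 = 9 completes the 16 down.
R3C3 = 22 − 14 = 8 completes the 22 across.
R1C3 = 8 − 7 = 1 completes the 8 across.
R2C3 = 18 − 13 = 5 completes the 18 across.

1 3 5 9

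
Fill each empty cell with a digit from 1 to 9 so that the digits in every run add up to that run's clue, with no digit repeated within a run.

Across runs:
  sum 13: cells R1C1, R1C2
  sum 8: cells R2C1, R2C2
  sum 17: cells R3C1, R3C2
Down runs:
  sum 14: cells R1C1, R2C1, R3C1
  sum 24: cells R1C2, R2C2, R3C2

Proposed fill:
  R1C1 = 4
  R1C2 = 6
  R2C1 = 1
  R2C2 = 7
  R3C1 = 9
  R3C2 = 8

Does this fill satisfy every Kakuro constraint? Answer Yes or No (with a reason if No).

No — the down run R1C2–R3C2 sums to 21, not 24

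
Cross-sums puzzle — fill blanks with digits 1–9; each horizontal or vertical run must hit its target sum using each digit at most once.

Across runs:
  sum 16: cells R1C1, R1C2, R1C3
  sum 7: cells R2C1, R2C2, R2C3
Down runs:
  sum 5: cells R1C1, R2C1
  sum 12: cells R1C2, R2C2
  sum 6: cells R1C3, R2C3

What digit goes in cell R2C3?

7 in 3 cells must be {1,2,4}.
The 7 across and the 12 down share only 4, so R2C2 = 4.
R1C2 = 12 − 4 = 8 completes the 12 down.
Nothing is forced directly, so branch on R2C1, whose candidates are 1 or 2. If R2C1 = 1: then R1C1 would have to be in {1,2,3,5,6,7} for the 16 across but in {4} for the 5 down — contradiction. So R2C1 = 2.
R1C1 = 5 − 2 = 3 completes the 5 down.
R1C3 = 16 − 11 = 5 completes the 16 across.
R2C3 = 7 − 6 = 1 completes the 7 across.

1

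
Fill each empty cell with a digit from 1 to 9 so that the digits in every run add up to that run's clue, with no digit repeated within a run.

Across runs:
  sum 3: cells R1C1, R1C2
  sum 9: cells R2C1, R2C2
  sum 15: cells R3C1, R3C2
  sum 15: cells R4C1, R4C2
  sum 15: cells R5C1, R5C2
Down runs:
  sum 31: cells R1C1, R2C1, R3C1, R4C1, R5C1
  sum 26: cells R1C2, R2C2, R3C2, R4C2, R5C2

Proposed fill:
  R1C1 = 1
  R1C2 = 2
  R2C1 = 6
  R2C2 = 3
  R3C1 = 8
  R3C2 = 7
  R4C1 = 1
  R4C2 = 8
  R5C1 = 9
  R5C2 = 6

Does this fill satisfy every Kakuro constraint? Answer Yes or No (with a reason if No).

No — the down run R1C1–R5C1 sums to 25, not 31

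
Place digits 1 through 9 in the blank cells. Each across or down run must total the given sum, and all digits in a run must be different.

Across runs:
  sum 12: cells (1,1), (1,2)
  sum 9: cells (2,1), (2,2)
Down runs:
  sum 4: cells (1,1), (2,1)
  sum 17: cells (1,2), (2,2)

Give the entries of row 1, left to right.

4 in 2 cells must be {1,3}; 17 in 2 cells must be {8,9}.
The 12 across and the 4 down share only 3, so (1,1) = 3.
(1,2) = 12 − 3 = 9 completes the 12 across.
(2,1) = 4 − 3 = 1 completes the 4 down.
(2,2) = 9 − 1 = 8 completes the 9 across.

3 9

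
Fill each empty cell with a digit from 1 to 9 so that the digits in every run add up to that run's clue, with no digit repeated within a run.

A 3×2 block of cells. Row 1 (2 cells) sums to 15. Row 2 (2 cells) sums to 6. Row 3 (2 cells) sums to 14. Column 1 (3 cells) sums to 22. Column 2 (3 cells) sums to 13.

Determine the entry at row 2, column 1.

The 6 across and the 22 down share only 5, so (2,1) = 5.
(2,2) = 6 − 5 = 1 completes the 6 across.
Nothing is forced directly, so branch on (1,1), whose candidates are 8 or 9. If (1,1) = 9: then (1,2) would have to be in {6} for the 15 across but in {3,4,5,7,8,9} for the 13 down — contradiction. So (1,1) = 8.
(1,2) = 15 − 8 = 7 completes the 15 across.
(3,1) = 22 − 13 = 9 completes the 22 down.
(3,2) = 14 − 9 = 5 completes the 14 across.

5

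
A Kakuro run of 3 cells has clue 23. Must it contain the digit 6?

Yes

The only way to make 23 from 3 distinct digits is {6,8,9}, which contains 6.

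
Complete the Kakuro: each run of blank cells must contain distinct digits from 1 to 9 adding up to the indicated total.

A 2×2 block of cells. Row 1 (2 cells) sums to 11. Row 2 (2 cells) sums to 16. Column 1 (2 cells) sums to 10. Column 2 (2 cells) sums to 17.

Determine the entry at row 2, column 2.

16 in 2 cells must be {7,9}; 17 in 2 cells must be {8,9}.
The 16 across and the 17 down share only 9, so (2,2) = 9.
(1,2) = 17 − 9 = 8 completes the 17 down.
(2,1) = 16 − 9 = 7 completes the 16 across.
(1,1) = 11 − 8 = 3 completes the 11 across.

9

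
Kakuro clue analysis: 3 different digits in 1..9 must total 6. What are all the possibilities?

{1,2,3}

3 distinct digits from 1–9 sum between 6 and 24.
Only one set works: {1,2,3}.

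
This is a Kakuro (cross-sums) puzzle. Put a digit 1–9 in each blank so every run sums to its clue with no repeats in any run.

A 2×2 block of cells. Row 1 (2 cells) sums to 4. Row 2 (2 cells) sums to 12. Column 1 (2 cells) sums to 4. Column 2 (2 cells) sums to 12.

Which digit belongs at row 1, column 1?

1

4 in 2 cells must be {1,3}.
The 4 across and the 12 down share only 3, so (1,2) = 3.
The 12 across and the 4 down share only 3, so (2,1) = 3.
(2,2) = 12 − 3 = 9 completes the 12 across.
(1,1) = 4 − 3 = 1 completes the 4 across.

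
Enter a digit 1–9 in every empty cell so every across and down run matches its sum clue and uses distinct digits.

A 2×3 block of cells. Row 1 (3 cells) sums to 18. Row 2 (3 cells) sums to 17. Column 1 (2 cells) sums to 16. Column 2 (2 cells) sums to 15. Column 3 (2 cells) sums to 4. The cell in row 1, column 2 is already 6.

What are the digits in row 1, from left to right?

9, 6, 3

16 in 2 cells must be {7,9}; 4 in 2 cells must be {1,3}.
Given what's placed, (1,3) must be 3 to fit the 18 across and 4 down.
(2,2) = 15 − 6 = 9 completes the 15 down.
(2,3) = 4 − 3 = 1 completes the 4 down.
(1,1) = 18 − 9 = 9 completes the 18 across.
(2,1) = 17 − 10 = 7 completes the 17 across.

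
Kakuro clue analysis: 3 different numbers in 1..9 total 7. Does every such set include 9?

The only way to make 7 from 3 distinct digits is {1,2,4}, which does not contain 9.

No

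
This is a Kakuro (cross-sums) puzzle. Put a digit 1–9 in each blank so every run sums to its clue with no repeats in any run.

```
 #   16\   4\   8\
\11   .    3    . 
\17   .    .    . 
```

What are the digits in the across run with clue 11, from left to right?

7, 3, 1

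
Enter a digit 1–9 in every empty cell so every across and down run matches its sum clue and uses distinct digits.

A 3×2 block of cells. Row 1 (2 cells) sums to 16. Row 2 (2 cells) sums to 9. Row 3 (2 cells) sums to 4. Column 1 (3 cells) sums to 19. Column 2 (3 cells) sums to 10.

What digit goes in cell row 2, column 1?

16 in 2 cells must be {7,9}; 4 in 2 cells must be {1,3}.
The 16 across and the 10 down share only 7, so (1,2) = 7.
The 4 across and the 19 down share only 3, so (3,1) = 3.
(3,2) = 4 − 3 = 1 completes the 4 across.
(1,1) = 16 − 7 = 9 completes the 16 across.
(2,1) = 19 − 12 = 7 completes the 19 down.
(2,2) = 9 − 7 = 2 completes the 9 across.

7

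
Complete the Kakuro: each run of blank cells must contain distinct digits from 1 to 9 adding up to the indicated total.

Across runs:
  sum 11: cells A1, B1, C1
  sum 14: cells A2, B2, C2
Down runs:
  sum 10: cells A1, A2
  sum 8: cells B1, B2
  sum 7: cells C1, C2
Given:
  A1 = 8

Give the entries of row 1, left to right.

8 1 2

A2 = 10 − 8 = 2 completes the 10 down.
No cell is forced outright now. B1 can only be 1 or 2 (the digits allowed by both its 11 across and its 8 down). If B1 = 2: that forces C1 = 1, after which B2 would have to be in {3,4,5,7,8,9} for the 14 across but in {6} for the 8 down — contradiction. So B1 = 1.
C1 = 11 − 9 = 2 completes the 11 across.
B2 = 8 − 1 = 7 completes the 8 down.
C2 = 14 − 9 = 5 completes the 14 across.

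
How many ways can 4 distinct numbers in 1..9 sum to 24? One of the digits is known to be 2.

2

4 distinct digits from 1–9 sum between 10 and 30.
Keeping only sets containing 2.
Enumerating: {2,5,8,9}, {2,6,7,9}.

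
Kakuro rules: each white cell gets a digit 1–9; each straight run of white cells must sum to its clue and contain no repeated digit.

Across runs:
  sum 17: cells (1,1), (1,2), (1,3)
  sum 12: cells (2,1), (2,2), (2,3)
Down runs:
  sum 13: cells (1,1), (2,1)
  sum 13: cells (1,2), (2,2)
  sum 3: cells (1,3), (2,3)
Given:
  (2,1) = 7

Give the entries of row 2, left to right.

3 in 2 cells must be {1,2}.
(1,1) = 13 − 7 = 6 completes the 13 down.
Given what's placed, (1,3) must be 2 to fit the 17 across and 3 down.
Given what's placed, (2,2) must be 4 to fit the 12 across and 13 down.
(2,3) = 12 − 11 = 1 completes the 12 across.
(1,2) = 17 − 8 = 9 completes the 17 across.

7 4 1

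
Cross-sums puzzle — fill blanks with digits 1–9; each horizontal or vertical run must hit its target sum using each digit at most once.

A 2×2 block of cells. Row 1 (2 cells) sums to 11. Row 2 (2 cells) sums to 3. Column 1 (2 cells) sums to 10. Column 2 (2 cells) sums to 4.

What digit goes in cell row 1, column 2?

3 in 2 cells must be {1,2}; 4 in 2 cells must be {1,3}.
The 11 across and the 4 down share only 3, so (1,2) = 3.
(2,2) = 4 − 3 = 1 completes the 4 down.
(1,1) = 11 − 3 = 8 completes the 11 across.
(2,1) = 3 − 1 = 2 completes the 3 across.

3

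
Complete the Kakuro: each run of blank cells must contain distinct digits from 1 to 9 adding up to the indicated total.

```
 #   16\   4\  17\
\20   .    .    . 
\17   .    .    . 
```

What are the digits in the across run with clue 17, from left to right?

7, 1, 9

16 in 2 cells must be {7,9}; 4 in 2 cells must be {1,3}; 17 in 2 cells must be {8,9}.
The 20 across and the 4 down share only 3, so R1C2 = 3.
R2C2 = 4 − 3 = 1 completes the 4 down.
Given what's placed, R2C3 must be 9 to fit the 17 across and 17 down.
R1C1 = 9: the only remaining digit allowed by both the 20 across and the 16 down.
R1C3 = 20 − 12 = 8 completes the 20 across.
R2C1 = 17 − 10 = 7 completes the 17 across.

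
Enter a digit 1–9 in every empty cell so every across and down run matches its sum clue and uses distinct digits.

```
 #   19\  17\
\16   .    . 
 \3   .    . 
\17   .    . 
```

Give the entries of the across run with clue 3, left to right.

16 in 2 cells must be {7,9}; 3 in 2 cells must be {1,2}; 17 in 2 cells must be {8,9}.
The 3 across and the 19 down share only 2, so R2C1 = 2.
R2C2 = 3 − 2 = 1 completes the 3 across.
Given what's placed, R3C2 must be 9 to fit the 17 across and 17 down.
R1C1 = 9: the only remaining digit allowed by both the 16 across and the 19 down.
R1C2 = 16 − 9 = 7 completes the 16 across.
R3C1 = 17 − 9 = 8 completes the 17 across.

2 1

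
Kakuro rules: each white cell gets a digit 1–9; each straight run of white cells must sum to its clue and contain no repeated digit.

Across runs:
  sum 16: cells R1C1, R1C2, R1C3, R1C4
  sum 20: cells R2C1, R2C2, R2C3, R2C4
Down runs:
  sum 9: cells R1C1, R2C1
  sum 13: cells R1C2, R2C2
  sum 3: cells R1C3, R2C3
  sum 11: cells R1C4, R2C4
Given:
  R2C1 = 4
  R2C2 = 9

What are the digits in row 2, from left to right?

4 9 2 5

3 in 2 cells must be {1,2}.
R1C1 = 9 − 4 = 5 completes the 9 down.
R1C2 = 13 − 9 = 4 completes the 13 down.
Given what's placed, R1C3 must be 1 to fit the 16 across and 3 down.
R1C4 = 16 − 10 = 6 completes the 16 across.
R2C3 = 3 − 1 = 2 completes the 3 down.
R2C4 = 20 − 15 = 5 completes the 20 across.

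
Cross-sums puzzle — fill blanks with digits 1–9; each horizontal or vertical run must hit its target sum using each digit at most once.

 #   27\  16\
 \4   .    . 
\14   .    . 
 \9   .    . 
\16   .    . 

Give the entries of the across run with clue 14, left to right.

4 in 2 cells must be {1,3}; 16 in 2 cells must be {7,9}.
Only 3 fits R1C1 under both its across sum 4 and down sum 27.
R1C2 = 4 − 3 = 1 completes the 4 across.
Nothing is forced directly, so branch on R4C2, whose candidates are 7 or 9. If R4C2 = 9: then R2C2 would have to be in {5,6,8,9} for the 14 across but in {2,4} for the 16 down — contradiction. So R4C2 = 7.
R4C1 = 16 − 7 = 9 completes the 16 across.
R2C1 = 8: the only remaining digit allowed by both the 14 across and the 27 down.
R2C2 = 14 − 8 = 6 completes the 14 across.

8, 6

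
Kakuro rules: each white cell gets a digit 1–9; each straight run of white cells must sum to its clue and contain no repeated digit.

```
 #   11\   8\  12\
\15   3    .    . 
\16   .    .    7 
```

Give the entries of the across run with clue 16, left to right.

8 1 7

R1C3 = 12 − 7 = 5 completes the 12 down.
R2C1 = 11 − 3 = 8 completes the 11 down.
R2C2 = 16 − 15 = 1 completes the 16 across.
R1C2 = 15 − 8 = 7 completes the 15 across.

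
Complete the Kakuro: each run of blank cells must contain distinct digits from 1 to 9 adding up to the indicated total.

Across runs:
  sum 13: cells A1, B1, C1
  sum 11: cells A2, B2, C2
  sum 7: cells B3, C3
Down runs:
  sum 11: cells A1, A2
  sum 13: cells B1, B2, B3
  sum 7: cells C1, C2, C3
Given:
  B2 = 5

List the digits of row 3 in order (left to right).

6, 1

7 in 3 cells must be {1,2,4}.
No cell is forced outright now. A2 can only be 2 or 4 (the digits allowed by both its 11 across and its 11 down). If A2 = 2: that forces A1 = 9, B1 = 1, after which C1 would have to be in {3} for the 13 across but in {1,2,4} for the 7 down — contradiction. So A2 = 4.
A1 = 11 − 4 = 7 completes the 11 down.
C2 = 11 − 9 = 2 completes the 11 across.
Nothing is forced directly, so branch on B1, whose candidates are 1 or 2. If B1 = 1: then C1 would have to be in {5} for the 13 across but in {1,4} for the 7 down — contradiction. So B1 = 2.
C1 = 13 − 9 = 4 completes the 13 across.
B3 = 13 − 7 = 6 completes the 13 down.
C3 = 7 − 6 = 1 completes the 7 across.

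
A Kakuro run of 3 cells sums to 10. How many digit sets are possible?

3 distinct digits from 1–9 sum between 6 and 24.
Enumerating: {1,2,7}, {1,3,6}, {1,4,5}, {2,3,5}.

4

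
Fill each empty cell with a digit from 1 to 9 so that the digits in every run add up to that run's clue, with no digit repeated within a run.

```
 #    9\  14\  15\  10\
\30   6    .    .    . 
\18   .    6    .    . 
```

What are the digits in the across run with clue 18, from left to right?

30 in 4 cells must be {6,7,8,9}.
R1C2 = 14 − 6 = 8 completes the 14 down.
R2C1 = 9 − 6 = 3 completes the 9 down.
No cell is forced outright now. R2C3 can only be 7 or 8 (the digits allowed by both its 18 across and its 15 down). If R2C3 = 7: then R1C3 would have to be in {7,9} for the 30 across but in {8} for the 15 down — contradiction. So R2C3 = 8.
R1C3 = 15 − 8 = 7 completes the 15 down.
R1C4 = 30 − 21 = 9 completes the 30 across.
R2C4 = 18 − 17 = 1 completes the 18 across.

3 6 8 1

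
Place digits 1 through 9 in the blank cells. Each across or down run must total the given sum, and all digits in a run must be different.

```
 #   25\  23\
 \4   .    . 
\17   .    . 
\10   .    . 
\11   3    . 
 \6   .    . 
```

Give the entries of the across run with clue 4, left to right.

1 3

4 in 2 cells must be {1,3}; 17 in 2 cells must be {8,9}.
R1C1 = 1: the only remaining digit allowed by both the 4 across and the 25 down.
R1C2 = 4 − 1 = 3 completes the 4 across.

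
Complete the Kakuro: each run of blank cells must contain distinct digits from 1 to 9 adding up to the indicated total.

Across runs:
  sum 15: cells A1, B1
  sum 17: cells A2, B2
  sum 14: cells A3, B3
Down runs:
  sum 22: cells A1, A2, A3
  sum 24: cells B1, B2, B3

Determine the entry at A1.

8

17 in 2 cells must be {8,9}; 24 in 3 cells must be {7,8,9}.
Nothing is forced directly, so branch on A2, whose candidates are 8 or 9. If A2 = 8: that forces A1 = 9, after which B1 would have to be in {6} for the 15 across but in {7,8,9} for the 24 down — contradiction. So A2 = 9.
B2 = 17 − 9 = 8 completes the 17 across.
Given what's placed, B3 must be 9 to fit the 14 across and 24 down.
B1 = 24 − 17 = 7 completes the 24 down.
A3 = 14 − 9 = 5 completes the 14 across.
A1 = 15 − 7 = 8 completes the 15 across.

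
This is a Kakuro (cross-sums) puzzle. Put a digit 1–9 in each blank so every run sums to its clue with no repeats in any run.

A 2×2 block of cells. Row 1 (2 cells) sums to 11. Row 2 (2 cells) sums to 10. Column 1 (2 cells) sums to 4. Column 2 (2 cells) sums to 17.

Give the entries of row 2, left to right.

4 in 2 cells must be {1,3}; 17 in 2 cells must be {8,9}.
The 11 across and the 4 down share only 3, so (1,1) = 3.
(1,2) = 11 − 3 = 8 completes the 11 across.
(2,1) = 4 − 3 = 1 completes the 4 down.
(2,2) = 10 − 1 = 9 completes the 10 across.

1 9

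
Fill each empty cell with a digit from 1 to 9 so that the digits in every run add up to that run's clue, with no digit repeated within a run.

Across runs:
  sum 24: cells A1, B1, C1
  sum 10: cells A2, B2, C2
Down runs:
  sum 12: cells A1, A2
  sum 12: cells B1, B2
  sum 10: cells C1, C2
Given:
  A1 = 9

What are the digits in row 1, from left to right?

9 7 8

24 in 3 cells must be {7,8,9}.
A2 = 12 − 9 = 3 completes the 12 down.
Given what's placed, B2 must be 5 to fit the 10 across and 12 down.
C2 = 10 − 8 = 2 completes the 10 across.
B1 = 12 − 5 = 7 completes the 12 down.
C1 = 24 − 16 = 8 completes the 24 across.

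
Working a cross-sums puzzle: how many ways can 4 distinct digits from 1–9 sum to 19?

11

4 distinct digits from 1–9 sum between 10 and 30.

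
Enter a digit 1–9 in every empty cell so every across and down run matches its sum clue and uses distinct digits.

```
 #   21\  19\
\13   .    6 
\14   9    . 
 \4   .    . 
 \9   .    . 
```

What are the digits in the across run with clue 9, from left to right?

4 in 2 cells must be {1,3}.
R1C1 = 13 − 6 = 7 completes the 13 across.
R2C2 = 14 − 9 = 5 completes the 14 across.
Given what's placed, R3C2 must be 1 to fit the 4 across and 19 down.
R4C2 = 19 − 12 = 7 completes the 19 down.
R3C1 = 4 − 1 = 3 completes the 4 across.
R4C1 = 9 − 7 = 2 completes the 9 across.

2 7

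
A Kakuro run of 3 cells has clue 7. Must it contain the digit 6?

The only way to make 7 from 3 distinct digits is {1,2,4}, which does not contain 6.

No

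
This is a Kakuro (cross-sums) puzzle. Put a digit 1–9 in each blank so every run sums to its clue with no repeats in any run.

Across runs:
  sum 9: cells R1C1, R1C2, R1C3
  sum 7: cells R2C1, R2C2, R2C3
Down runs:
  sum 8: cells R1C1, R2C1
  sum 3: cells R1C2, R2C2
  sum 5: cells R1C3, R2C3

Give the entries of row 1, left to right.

7 in 3 cells must be {1,2,4}; 3 in 2 cells must be {1,2}.
Nothing is forced directly, so branch on R2C1, whose candidates are 1 or 2. If R2C1 = 1: then R1C1 would have to be in {1,2,3,4,5,6} for the 9 across but in {7} for the 8 down — contradiction. So R2C1 = 2.
R1C1 = 8 − 2 = 6 completes the 8 down.
Given what's placed, R2C2 must be 1 to fit the 7 across and 3 down.
R2C3 = 7 − 3 = 4 completes the 7 across.
R1C2 = 3 − 1 = 2 completes the 3 down.
R1C3 = 9 − 8 = 1 completes the 9 across.

6 2 1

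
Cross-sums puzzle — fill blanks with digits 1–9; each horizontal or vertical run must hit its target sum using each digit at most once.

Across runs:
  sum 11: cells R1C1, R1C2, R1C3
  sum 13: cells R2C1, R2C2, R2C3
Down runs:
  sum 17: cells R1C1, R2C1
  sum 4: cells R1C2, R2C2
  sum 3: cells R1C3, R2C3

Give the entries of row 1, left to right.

8 1 2

17 in 2 cells must be {8,9}; 4 in 2 cells must be {1,3}; 3 in 2 cells must be {1,2}.
The 11 across and the 17 down share only 8, so R1C1 = 8.
Given what's placed, R1C2 must be 1 to fit the 11 across and 4 down.
R1C3 = 11 − 9 = 2 completes the 11 across.
R2C1 = 17 − 8 = 9 completes the 17 down.
R2C2 = 4 − 1 = 3 completes the 4 down.
R2C3 = 13 − 12 = 1 completes the 13 across.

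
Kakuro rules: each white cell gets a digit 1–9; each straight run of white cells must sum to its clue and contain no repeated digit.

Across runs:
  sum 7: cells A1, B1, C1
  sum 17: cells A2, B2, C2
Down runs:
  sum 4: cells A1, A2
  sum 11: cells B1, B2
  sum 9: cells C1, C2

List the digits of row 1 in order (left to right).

1 2 4

7 in 3 cells must be {1,2,4}; 4 in 2 cells must be {1,3}.
The 7 across and the 4 down share only 1, so A1 = 1.
A2 = 4 − 1 = 3 completes the 4 down.
Nothing is forced directly, so branch on B1, whose candidates are 2 or 4. If B1 = 4: that forces C1 = 2, after which B2 would have to be in {5,6,8,9} for the 17 across but in {7} for the 11 down — contradiction. So B1 = 2.
C1 = 7 − 3 = 4 completes the 7 across.
B2 = 11 − 2 = 9 completes the 11 down.
C2 = 17 − 12 = 5 completes the 17 across.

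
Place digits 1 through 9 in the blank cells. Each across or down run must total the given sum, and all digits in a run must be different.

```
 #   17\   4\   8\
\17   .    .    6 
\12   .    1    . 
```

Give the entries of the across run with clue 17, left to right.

8 3 6

17 in 2 cells must be {8,9}; 4 in 2 cells must be {1,3}.
R1C2 = 4 − 1 = 3 completes the 4 down.
R2C3 = 8 − 6 = 2 completes the 8 down.
R1C1 = 17 − 9 = 8 completes the 17 across.
R2C1 = 12 − 3 = 9 completes the 12 across.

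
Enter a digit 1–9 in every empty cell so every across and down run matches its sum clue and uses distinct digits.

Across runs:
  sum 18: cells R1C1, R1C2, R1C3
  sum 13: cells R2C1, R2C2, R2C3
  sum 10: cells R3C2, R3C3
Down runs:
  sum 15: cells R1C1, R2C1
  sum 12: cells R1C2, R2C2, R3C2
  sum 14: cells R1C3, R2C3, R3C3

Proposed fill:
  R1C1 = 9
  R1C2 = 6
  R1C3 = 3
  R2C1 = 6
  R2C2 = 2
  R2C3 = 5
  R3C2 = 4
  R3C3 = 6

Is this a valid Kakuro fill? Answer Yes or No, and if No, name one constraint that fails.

Across: 9+6+3=18; 6+2+5=13; 4+6=10. Down: 9+6=15; 6+2+4=12; 3+5+6=14. No digit repeats within any run.

Yes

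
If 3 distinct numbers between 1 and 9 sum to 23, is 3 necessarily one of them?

The only way to make 23 from 3 distinct digits is {6,8,9}, which does not contain 3.

No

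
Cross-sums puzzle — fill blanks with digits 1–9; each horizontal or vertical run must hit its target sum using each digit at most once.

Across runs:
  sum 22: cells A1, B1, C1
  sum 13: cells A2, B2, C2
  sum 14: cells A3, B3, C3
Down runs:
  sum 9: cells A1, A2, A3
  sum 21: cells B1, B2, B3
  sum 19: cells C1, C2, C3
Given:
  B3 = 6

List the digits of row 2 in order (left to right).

2 8 3

Nothing is forced directly, so branch on A1, whose candidates are 5 or 6. If A1 = 5: that forces B1 = 8, C1 = 9, B2 = 7, A2 = 1, after which C2 would have to be in {5} for the 13 across but in {2,3,4,6,7,8} for the 19 down — contradiction. So A1 = 6.
Given what's placed, B1 must be 7 to fit the 22 across and 21 down.
C1 = 22 − 13 = 9 completes the 22 across.
B2 = 21 − 13 = 8 completes the 21 down.
Given what's placed, A3 must be 1 to fit the 14 across and 9 down.
C3 = 14 − 7 = 7 completes the 14 across.
A2 = 9 − 7 = 2 completes the 9 down.
C2 = 13 − 10 = 3 completes the 13 across.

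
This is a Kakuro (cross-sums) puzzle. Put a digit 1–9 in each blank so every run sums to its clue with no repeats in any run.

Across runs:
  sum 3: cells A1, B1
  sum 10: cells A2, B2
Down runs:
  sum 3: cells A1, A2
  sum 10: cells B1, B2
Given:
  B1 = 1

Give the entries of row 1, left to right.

2, 1

3 in 2 cells must be {1,2}.
A1 = 3 − 1 = 2 completes the 3 across.
A2 = 3 − 2 = 1 completes the 3 down.
B2 = 10 − 1 = 9 completes the 10 across.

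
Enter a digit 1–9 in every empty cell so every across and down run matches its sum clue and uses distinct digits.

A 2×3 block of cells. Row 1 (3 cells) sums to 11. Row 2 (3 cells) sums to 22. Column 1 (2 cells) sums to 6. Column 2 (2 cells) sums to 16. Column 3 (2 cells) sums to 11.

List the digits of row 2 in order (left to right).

16 in 2 cells must be {7,9}.
The 11 across and the 16 down share only 7, so (1,2) = 7.
Given what's placed, (1,3) must be 3 to fit the 11 across and 11 down.
(2,1) = 5: only digit in both the 22-across and 6-down candidate sets.
(2,2) = 16 − 7 = 9 completes the 16 down.
(2,3) = 22 − 14 = 8 completes the 22 across.
(1,1) = 11 − 10 = 1 completes the 11 across.

5 9 8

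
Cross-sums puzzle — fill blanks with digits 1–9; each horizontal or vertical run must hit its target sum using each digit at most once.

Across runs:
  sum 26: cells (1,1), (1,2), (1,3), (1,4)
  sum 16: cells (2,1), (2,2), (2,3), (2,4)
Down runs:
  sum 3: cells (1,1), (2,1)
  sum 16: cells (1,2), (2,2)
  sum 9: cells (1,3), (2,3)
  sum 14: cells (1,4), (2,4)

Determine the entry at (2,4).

6

3 in 2 cells must be {1,2}; 16 in 2 cells must be {7,9}.
Only 2 fits (1,1) under both its across sum 26 and down sum 3.
(2,1) = 3 − 2 = 1 completes the 3 down.
Nothing is forced directly, so branch on (1,3), whose candidates are 7 or 8. If (1,3) = 8: that forces (1,4) = 9, after which (2,3) would have to be in {2,3,4,5,6,7,8,9} for the 16 across but in {1} for the 9 down — contradiction. So (1,3) = 7.
(1,2) = 9: the only remaining digit allowed by both the 26 across and the 16 down.
(1,4) = 26 − 18 = 8 completes the 26 across.
(2,2) = 16 − 9 = 7 completes the 16 down.
(2,3) = 9 − 7 = 2 completes the 9 down.
(2,4) = 16 − 10 = 6 completes the 16 across.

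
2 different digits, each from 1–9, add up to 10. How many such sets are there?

2 distinct digits from 1–9 sum between 3 and 17.
Enumerating: {1,9}, {2,8}, {3,7}, {4,6}.

4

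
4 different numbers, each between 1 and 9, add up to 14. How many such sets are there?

5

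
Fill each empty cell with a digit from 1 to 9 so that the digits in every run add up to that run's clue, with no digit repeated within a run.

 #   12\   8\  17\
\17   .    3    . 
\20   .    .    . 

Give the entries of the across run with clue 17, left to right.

17 in 2 cells must be {8,9}.
R2C2 = 8 − 3 = 5 completes the 8 down.
No cell is forced outright now. R1C3 can only be 8 or 9 (the digits allowed by both its 17 across and its 17 down). If R1C3 = 8: then R1C1 would have to be in {6} for the 17 across but in {3,4,5,7,8,9} for the 12 down — contradiction. So R1C3 = 9.
R1C1 = 17 − 12 = 5 completes the 17 across.
R2C1 = 12 − 5 = 7 completes the 12 down.
R2C3 = 20 − 12 = 8 completes the 20 across.

5 3 9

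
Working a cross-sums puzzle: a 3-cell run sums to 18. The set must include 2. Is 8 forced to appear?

No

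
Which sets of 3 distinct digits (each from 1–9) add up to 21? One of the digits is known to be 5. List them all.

{5,7,9}

3 distinct digits from 1–9 sum between 6 and 24.
Keeping only sets containing 5.
Only one set works: {5,7,9}.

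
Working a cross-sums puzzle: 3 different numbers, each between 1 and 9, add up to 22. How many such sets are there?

2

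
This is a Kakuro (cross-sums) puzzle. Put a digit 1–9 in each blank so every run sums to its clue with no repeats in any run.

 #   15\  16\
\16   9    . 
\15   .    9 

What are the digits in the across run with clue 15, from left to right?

6 9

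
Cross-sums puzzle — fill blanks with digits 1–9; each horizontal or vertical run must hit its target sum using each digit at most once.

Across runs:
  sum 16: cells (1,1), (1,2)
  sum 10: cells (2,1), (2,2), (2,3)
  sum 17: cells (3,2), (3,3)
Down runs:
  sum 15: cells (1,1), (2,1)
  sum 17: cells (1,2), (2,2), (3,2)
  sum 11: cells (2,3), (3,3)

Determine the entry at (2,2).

1

16 in 2 cells must be {7,9}; 17 in 2 cells must be {8,9}.
Nothing is forced directly, so branch on (2,1), whose candidates are 6 or 7. If (2,1) = 7: then (1,1) would have to be in {7,9} for the 16 across but in {8} for the 15 down — contradiction. So (2,1) = 6.
(1,1) = 15 − 6 = 9 completes the 15 down.
(1,2) = 16 − 9 = 7 completes the 16 across.
(2,2) = 1: the only remaining digit allowed by both the 10 across and the 17 down.
(2,3) = 10 − 7 = 3 completes the 10 across.
(3,2) = 17 − 8 = 9 completes the 17 down.
(3,3) = 17 − 9 = 8 completes the 17 across.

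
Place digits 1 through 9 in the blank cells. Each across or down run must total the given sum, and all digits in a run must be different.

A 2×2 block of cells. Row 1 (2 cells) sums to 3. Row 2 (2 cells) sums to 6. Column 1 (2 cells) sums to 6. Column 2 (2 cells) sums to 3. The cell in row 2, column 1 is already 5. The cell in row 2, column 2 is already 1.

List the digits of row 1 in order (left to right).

3 in 2 cells must be {1,2}.
(1,1) = 6 − 5 = 1 completes the 6 down.
(1,2) = 3 − 1 = 2 completes the 3 across.

1, 2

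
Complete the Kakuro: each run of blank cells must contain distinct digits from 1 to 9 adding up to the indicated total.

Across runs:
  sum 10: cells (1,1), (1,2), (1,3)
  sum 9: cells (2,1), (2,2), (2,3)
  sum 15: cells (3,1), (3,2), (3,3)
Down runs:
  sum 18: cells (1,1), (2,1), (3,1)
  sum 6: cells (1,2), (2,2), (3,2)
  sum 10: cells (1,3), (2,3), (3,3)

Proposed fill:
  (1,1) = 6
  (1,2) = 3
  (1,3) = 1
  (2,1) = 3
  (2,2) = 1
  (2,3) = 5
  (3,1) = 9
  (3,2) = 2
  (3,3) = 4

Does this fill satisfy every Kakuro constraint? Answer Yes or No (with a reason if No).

Across: 6+3+1=10; 3+1+5=9; 9+2+4=15. Down: 6+3+9=18; 3+1+2=6; 1+5+4=10. No digit repeats within any run.

Yes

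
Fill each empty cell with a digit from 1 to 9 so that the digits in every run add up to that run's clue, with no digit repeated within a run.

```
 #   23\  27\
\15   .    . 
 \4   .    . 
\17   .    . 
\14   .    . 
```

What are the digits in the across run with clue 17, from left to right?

9, 8

4 in 2 cells must be {1,3}; 17 in 2 cells must be {8,9}.
Only 3 fits R2C2 under both its across sum 4 and down sum 27.
R2C1 = 4 − 3 = 1 completes the 4 across.
Nothing is forced directly, so branch on R3C1, whose candidates are 8 or 9. If R3C1 = 8: that forces R1C1 = 9, after which R1C2 would have to be in {6} for the 15 across but in {7,8,9} for the 27 down — contradiction. So R3C1 = 9.
R3C2 = 17 − 9 = 8 completes the 17 across.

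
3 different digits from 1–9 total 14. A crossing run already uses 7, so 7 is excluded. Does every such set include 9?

No

Counterexample: {1,5,8} sums to 14 under that restriction without using 9.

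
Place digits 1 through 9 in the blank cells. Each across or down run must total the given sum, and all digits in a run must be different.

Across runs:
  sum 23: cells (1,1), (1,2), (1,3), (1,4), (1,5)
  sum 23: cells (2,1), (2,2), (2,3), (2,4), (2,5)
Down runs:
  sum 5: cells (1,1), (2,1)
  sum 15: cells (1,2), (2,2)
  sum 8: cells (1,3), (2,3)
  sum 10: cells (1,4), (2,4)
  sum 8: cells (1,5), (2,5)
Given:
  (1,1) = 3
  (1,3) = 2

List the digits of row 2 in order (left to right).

(2,1) = 5 − 3 = 2 completes the 5 down.
(2,3) = 8 − 2 = 6 completes the 8 down.
Nothing is forced directly, so branch on (2,2), whose candidates are 7 or 8 or 9. If (2,2) = 7: that forces (1,2) = 8, (2,4) = 3, (2,5) = 5, after which (1,4) would have to be in {1,4,6,9} for the 23 across but in {7} for the 10 down — contradiction. If (2,2) = 9: that forces (1,2) = 6, (2,4) = 1, (2,5) = 5, after which (1,4) would have to be in {4,5,7,8} for the 23 across but in {9} for the 10 down — contradiction. So (2,2) = 8.
(1,2) = 15 − 8 = 7 completes the 15 down.
(1,4) = 6: the only remaining digit allowed by both the 23 across and the 10 down.
(1,5) = 23 − 18 = 5 completes the 23 across.
(2,4) = 10 − 6 = 4 completes the 10 down.
(2,5) = 23 − 20 = 3 completes the 23 across.

2 8 6 4 3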